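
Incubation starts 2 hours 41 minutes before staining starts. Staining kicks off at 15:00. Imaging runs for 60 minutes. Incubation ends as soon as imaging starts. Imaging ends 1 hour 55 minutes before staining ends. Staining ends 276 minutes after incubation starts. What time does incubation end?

14:00

Incubation starts at 15:00 − 161 min = 12:19.
Staining ends at 12:19 + 276 min = 16:55.
Imaging ends at 16:55 − 115 min = 15:00.
Imaging starts at 15:00 − 60 min = 14:00.
So incubation ends at 14:00.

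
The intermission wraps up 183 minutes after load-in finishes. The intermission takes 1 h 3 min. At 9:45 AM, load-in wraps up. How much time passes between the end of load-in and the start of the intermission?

The intermission ends at 9:45 AM + 183 min = 12:48 PM.
The intermission starts at 12:48 PM − 63 min = 11:45 AM.
From 9:45 AM to 11:45 AM is two hours.

two hours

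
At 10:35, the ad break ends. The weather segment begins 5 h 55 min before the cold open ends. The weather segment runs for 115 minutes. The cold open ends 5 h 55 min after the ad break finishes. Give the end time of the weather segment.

The cold open ends at 10:35 + 355 min = 16:30.
The weather segment starts at 16:30 − 355 min = 10:35.
The weather segment ends at 10:35 + 115 min = 12:30.

12:30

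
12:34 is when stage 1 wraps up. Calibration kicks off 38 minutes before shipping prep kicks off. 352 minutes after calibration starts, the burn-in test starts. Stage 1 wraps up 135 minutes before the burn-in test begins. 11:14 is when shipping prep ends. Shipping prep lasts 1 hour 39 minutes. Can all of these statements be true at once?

Shipping prep starts at 11:14 − 99 min = 09:35.
Calibration starts at 09:35 − 38 min = 08:57.
The burn-in test starts at 08:57 + 352 min = 14:49.
Stage 1 ends at 14:49 − 135 min = 12:34.
That matches the stated 12:34, so the schedule is consistent.

Yes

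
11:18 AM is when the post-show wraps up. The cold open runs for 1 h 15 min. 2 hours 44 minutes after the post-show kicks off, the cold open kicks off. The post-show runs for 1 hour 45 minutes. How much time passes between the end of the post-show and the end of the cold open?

The post-show starts at 11:18 AM − 105 min = 9:33 AM.
The cold open starts at 9:33 AM + 164 min = 12:17 PM.
The cold open ends at 12:17 PM + 75 min = 1:32 PM.
From 11:18 AM to 1:32 PM is 2 h 14 min.

2 h 14 min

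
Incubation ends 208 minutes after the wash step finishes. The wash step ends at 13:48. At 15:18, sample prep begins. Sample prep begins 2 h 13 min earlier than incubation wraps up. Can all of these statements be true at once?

Incubation ends at 13:48 + 208 min = 17:16.
Sample prep starts at 17:16 − 133 min = 15:03.
But sample prep is also said to start at 15:18 — a 15-minute conflict.

No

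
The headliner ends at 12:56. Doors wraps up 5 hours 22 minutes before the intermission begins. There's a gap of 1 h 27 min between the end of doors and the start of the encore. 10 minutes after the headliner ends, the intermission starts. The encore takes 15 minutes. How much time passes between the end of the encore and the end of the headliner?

The intermission starts at 12:56 + 10 min = 13:06.
Doors ends at 13:06 − 322 min = 07:44.
The encore starts at 07:44 + 87 min = 09:11.
The encore ends at 09:11 + 15 min = 09:26.
From 09:26 to 12:56 is 210 minutes.

210 minutes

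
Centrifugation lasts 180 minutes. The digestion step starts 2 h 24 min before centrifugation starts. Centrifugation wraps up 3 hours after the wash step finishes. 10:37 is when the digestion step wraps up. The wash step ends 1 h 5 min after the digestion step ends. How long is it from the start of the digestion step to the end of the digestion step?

1 hour 19 minutes

The wash step ends at 10:37 + 65 min = 11:42.
Centrifugation ends at 11:42 + 180 min = 14:42.
Centrifugation starts at 14:42 − 180 min = 11:42.
The digestion step starts at 11:42 − 144 min = 09:18.
From 09:18 to 10:37 is 1 hour 19 minutes.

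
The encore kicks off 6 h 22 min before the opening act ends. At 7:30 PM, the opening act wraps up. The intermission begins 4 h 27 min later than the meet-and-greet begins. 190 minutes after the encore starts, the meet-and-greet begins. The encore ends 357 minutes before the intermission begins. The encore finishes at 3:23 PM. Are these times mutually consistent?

No

The encore starts at 7:30 PM − 382 min = 1:08 PM.
The meet-and-greet starts at 1:08 PM + 190 min = 4:18 PM.
The intermission starts at 4:18 PM + 267 min = 8:45 PM.
The encore ends at 8:45 PM − 357 min = 2:48 PM.
But the encore is also said to end at 3:23 PM — a 35-minute conflict.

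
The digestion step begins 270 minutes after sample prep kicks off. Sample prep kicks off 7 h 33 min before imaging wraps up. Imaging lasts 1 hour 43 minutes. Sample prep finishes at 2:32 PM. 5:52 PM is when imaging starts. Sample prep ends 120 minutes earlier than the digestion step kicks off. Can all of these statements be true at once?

Imaging ends at 5:52 PM + 103 min = 7:35 PM.
Sample prep starts at 7:35 PM − 453 min = 12:02 PM.
The digestion step starts at 12:02 PM + 270 min = 4:32 PM.
Sample prep ends at 4:32 PM − 120 min = 2:32 PM.
That matches the stated 2:32 PM, so the schedule is consistent.

Yes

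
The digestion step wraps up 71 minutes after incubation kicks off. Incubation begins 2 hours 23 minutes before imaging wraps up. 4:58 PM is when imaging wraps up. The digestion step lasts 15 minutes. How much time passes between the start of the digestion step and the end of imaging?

1 hour 27 minutes

Incubation starts at 4:58 PM − 143 min = 2:35 PM.
The digestion step ends at 2:35 PM + 71 min = 3:46 PM.
The digestion step starts at 3:46 PM − 15 min = 3:31 PM.
From 3:31 PM to 4:58 PM is 1 hour 27 minutes.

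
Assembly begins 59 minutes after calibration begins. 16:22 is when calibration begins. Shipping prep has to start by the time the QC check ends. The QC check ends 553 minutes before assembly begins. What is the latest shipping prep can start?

08:08

Assembly starts at 16:22 + 59 min = 17:21.
The QC check ends at 17:21 − 553 min = 08:08.
Shipping prep is bounded by the QC check, so the latest it can start is 08:08.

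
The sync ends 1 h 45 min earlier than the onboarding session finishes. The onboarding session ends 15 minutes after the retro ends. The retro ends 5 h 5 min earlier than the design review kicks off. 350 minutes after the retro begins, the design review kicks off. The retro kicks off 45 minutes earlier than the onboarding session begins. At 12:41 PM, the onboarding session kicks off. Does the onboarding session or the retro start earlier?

the retro

The retro starts at 12:41 PM − 45 min = 11:56 AM.
The onboarding session starts at 12:41 PM and the retro starts at 11:56 AM, so the retro is first.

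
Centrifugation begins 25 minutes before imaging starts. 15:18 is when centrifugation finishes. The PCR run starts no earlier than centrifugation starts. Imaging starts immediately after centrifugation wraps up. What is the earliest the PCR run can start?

Imaging starts at 15:18.
Centrifugation starts at 15:18 − 25 min = 14:53.
The PCR run is bounded by centrifugation, so the earliest it can start is 14:53.

14:53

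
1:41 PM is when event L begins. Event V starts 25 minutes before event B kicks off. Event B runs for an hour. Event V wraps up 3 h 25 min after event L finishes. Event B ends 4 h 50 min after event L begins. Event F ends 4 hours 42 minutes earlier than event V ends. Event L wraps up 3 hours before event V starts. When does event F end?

Event B ends at 1:41 PM + 290 min = 6:31 PM.
Event B starts at 6:31 PM − 60 min = 5:31 PM.
Event V starts at 5:31 PM − 25 min = 5:06 PM.
Event L ends at 5:06 PM − 180 min = 2:06 PM.
Event V ends at 2:06 PM + 205 min = 5:31 PM.
Event F ends at 5:31 PM − 282 min = 12:49 PM.

12:49 PM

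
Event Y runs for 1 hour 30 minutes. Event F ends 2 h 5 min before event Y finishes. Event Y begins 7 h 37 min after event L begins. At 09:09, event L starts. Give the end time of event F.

16:11

Event Y starts at 09:09 + 457 min = 16:46.
Event Y ends at 16:46 + 90 min = 18:16.
Event F ends at 18:16 − 125 min = 16:11.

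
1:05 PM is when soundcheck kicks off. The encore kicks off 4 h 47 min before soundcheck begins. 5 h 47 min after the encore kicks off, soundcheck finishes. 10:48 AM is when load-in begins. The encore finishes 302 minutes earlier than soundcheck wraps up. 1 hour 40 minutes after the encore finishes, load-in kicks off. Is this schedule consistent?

No

The encore starts at 1:05 PM − 287 min = 8:18 AM.
Soundcheck ends at 8:18 AM + 347 min = 2:05 PM.
The encore ends at 2:05 PM − 302 min = 9:03 AM.
Load-in starts at 9:03 AM + 100 min = 10:43 AM.
But load-in is also said to start at 10:48 AM — a 5-minute conflict.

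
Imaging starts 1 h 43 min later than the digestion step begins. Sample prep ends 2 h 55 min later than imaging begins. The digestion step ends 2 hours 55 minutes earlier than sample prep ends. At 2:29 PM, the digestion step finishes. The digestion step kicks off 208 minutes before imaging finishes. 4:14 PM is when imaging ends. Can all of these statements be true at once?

Yes

The digestion step starts at 4:14 PM − 208 min = 12:46 PM.
Imaging starts at 12:46 PM + 103 min = 2:29 PM.
Sample prep ends at 2:29 PM + 175 min = 5:24 PM.
The digestion step ends at 5:24 PM − 175 min = 2:29 PM.
That matches the stated 2:29 PM, so the schedule is consistent.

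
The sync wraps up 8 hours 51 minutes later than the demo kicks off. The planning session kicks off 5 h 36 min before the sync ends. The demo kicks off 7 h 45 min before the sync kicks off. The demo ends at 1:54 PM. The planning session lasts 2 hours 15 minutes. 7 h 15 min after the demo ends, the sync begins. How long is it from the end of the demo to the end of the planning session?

The sync starts at 1:54 PM + 435 min = 9:09 PM.
The demo starts at 9:09 PM − 465 min = 1:24 PM.
The sync ends at 1:24 PM + 531 min = 10:15 PM.
The planning session starts at 10:15 PM − 336 min = 4:39 PM.
The planning session ends at 4:39 PM + 135 min = 6:54 PM.
From 1:54 PM to 6:54 PM is 5 hours.

5 hours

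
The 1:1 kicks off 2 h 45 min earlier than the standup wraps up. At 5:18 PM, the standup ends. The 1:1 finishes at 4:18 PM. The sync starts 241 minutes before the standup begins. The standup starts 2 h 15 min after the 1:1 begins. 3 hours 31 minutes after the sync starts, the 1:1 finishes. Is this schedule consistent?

The 1:1 starts at 5:18 PM − 165 min = 2:33 PM.
The standup starts at 2:33 PM + 135 min = 4:48 PM.
The sync starts at 4:48 PM − 241 min = 12:47 PM.
The 1:1 ends at 12:47 PM + 211 min = 4:18 PM.
That matches the stated 4:18 PM, so the schedule is consistent.

Yes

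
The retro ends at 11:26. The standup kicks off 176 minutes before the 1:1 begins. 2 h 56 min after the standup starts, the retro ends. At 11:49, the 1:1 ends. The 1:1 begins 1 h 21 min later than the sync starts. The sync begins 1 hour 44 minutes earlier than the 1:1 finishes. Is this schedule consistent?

The sync starts at 11:49 − 104 min = 10:05.
The 1:1 starts at 10:05 + 81 min = 11:26.
The standup starts at 11:26 − 176 min = 08:30.
The retro ends at 08:30 + 176 min = 11:26.
That matches the stated 11:26, so the schedule is consistent.

Yes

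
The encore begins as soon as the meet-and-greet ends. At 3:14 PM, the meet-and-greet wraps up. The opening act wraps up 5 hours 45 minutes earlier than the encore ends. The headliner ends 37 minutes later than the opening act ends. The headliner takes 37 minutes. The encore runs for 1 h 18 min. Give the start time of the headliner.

10:47 AM

The encore starts at 3:14 PM.
The encore ends at 3:14 PM + 78 min = 4:32 PM.
The opening act ends at 4:32 PM − 345 min = 10:47 AM.
The headliner ends at 10:47 AM + 37 min = 11:24 AM.
The headliner starts at 11:24 AM − 37 min = 10:47 AM.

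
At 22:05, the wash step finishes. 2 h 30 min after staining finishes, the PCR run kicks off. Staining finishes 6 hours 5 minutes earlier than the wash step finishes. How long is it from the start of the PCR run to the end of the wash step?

Staining ends at 22:05 − 365 min = 16:00.
The PCR run starts at 16:00 + 150 min = 18:30.
From 18:30 to 22:05 is 3 hours 35 minutes.

3 hours 35 minutes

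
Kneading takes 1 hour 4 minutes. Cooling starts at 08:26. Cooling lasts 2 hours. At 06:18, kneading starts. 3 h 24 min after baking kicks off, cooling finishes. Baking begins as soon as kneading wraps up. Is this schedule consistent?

Kneading ends at 06:18 + 64 min = 07:22.
So baking starts at 07:22.
Cooling ends at 07:22 + 204 min = 10:46.
Cooling starts at 10:46 − 120 min = 08:46.
But cooling is also said to start at 08:26 — a 20-minute conflict.

No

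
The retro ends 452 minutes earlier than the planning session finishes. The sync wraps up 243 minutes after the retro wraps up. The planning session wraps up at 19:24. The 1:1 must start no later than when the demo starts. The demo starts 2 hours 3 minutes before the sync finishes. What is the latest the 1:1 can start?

The retro ends at 19:24 − 452 min = 11:52.
The sync ends at 11:52 + 243 min = 15:55.
The demo starts at 15:55 − 123 min = 13:52.
The 1:1 is bounded by the demo, so the latest it can start is 13:52.

13:52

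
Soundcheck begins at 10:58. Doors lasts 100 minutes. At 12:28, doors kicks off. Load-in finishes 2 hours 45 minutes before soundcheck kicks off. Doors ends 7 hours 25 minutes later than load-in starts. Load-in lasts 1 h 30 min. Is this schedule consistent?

Yes

Load-in ends at 10:58 − 165 min = 08:13.
Load-in starts at 08:13 − 90 min = 06:43.
Doors ends at 06:43 + 445 min = 14:08.
Doors starts at 14:08 − 100 min = 12:28.
That matches the stated 12:28, so the schedule is consistent.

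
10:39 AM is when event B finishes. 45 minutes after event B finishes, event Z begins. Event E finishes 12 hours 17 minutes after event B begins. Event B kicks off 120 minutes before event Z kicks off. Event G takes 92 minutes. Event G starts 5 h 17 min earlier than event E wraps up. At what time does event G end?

Event Z starts at 10:39 AM + 45 min = 11:24 AM.
Event B starts at 11:24 AM − 120 min = 9:24 AM.
Event E ends at 9:24 AM + 737 min = 9:41 PM.
Event G starts at 9:41 PM − 317 min = 4:24 PM.
Event G ends at 4:24 PM + 92 min = 5:56 PM.

5:56 PM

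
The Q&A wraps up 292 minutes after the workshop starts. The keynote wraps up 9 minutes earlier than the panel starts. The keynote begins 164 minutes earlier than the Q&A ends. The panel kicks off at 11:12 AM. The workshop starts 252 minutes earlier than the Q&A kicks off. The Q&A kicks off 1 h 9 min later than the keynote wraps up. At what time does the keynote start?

10:08 AM

The keynote ends at 11:12 AM − 9 min = 11:03 AM.
The Q&A starts at 11:03 AM + 69 min = 12:12 PM.
The workshop starts at 12:12 PM − 252 min = 8:00 AM.
The Q&A ends at 8:00 AM + 292 min = 12:52 PM.
The keynote starts at 12:52 PM − 164 min = 10:08 AM.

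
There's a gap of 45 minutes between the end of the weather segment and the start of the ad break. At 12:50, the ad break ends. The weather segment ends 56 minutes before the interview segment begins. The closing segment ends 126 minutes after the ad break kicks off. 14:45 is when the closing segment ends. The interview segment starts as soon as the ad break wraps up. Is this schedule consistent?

The interview segment starts at 12:50.
The weather segment ends at 12:50 − 56 min = 11:54.
The ad break starts at 11:54 + 45 min = 12:39.
The closing segment ends at 12:39 + 126 min = 14:45.
That matches the stated 14:45, so the schedule is consistent.

Yes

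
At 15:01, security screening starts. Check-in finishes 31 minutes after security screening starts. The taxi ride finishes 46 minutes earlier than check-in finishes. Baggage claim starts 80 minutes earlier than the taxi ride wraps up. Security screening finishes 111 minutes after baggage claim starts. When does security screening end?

Check-in ends at 15:01 + 31 min = 15:32.
The taxi ride ends at 15:32 − 46 min = 14:46.
Baggage claim starts at 14:46 − 80 min = 13:26.
Security screening ends at 13:26 + 111 min = 15:17.

15:17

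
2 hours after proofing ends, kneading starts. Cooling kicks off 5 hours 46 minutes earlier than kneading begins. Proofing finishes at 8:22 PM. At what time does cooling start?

4:36 PM

Kneading starts at 8:22 PM + 120 min = 10:22 PM.
Cooling starts at 10:22 PM − 346 min = 4:36 PM.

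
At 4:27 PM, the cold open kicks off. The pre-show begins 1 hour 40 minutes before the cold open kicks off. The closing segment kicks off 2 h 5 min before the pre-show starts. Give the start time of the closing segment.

12:42 PM

The pre-show starts at 4:27 PM − 100 min = 2:47 PM.
The closing segment starts at 2:47 PM − 125 min = 12:42 PM.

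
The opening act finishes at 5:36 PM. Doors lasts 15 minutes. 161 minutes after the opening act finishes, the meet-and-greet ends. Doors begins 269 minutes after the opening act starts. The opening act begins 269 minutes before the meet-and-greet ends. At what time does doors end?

The meet-and-greet ends at 5:36 PM + 161 min = 8:17 PM.
The opening act starts at 8:17 PM − 269 min = 3:48 PM.
Doors starts at 3:48 PM + 269 min = 8:17 PM.
Doors ends at 8:17 PM + 15 min = 8:32 PM.

8:32 PM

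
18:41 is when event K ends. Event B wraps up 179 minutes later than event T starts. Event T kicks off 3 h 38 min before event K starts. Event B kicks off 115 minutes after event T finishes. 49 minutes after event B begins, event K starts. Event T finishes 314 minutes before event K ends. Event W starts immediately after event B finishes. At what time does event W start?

15:32

Event T ends at 18:41 − 314 min = 13:27.
Event B starts at 13:27 + 115 min = 15:22.
Event K starts at 15:22 + 49 min = 16:11.
Event T starts at 16:11 − 218 min = 12:33.
Event B ends at 12:33 + 179 min = 15:32.
So event W starts at 15:32.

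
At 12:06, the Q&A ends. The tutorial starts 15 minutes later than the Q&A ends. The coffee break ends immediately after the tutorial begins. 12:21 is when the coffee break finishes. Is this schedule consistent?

Yes

The tutorial starts at 12:06 + 15 min = 12:21.
So the coffee break ends at 12:21.
That matches the stated 12:21, so the schedule is consistent.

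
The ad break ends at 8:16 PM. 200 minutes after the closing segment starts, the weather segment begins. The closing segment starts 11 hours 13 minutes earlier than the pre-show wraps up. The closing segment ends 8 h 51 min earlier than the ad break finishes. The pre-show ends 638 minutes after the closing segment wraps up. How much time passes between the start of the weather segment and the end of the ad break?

The closing segment ends at 8:16 PM − 531 min = 11:25 AM.
The pre-show ends at 11:25 AM + 638 min = 10:03 PM.
The closing segment starts at 10:03 PM − 673 min = 10:50 AM.
The weather segment starts at 10:50 AM + 200 min = 2:10 PM.
From 2:10 PM to 8:16 PM is 6 h 6 min.

6 h 6 min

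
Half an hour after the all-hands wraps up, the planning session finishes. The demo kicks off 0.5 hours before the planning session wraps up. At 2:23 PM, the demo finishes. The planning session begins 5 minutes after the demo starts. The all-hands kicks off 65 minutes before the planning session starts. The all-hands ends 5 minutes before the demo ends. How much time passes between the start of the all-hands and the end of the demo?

1 h 5 min

The all-hands ends at 2:23 PM − 5 min = 2:18 PM.
The planning session ends at 2:18 PM + 30 min = 2:48 PM.
The demo starts at 2:48 PM − 30 min = 2:18 PM.
The planning session starts at 2:18 PM + 5 min = 2:23 PM.
The all-hands starts at 2:23 PM − 65 min = 1:18 PM.
From 1:18 PM to 2:23 PM is 1 h 5 min.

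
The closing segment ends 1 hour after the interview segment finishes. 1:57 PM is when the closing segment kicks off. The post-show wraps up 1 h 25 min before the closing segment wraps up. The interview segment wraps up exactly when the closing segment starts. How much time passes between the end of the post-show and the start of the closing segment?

25 minutes

The interview segment ends at 1:57 PM.
The closing segment ends at 1:57 PM + 60 min = 2:57 PM.
The post-show ends at 2:57 PM − 85 min = 1:32 PM.
From 1:32 PM to 1:57 PM is 25 minutes.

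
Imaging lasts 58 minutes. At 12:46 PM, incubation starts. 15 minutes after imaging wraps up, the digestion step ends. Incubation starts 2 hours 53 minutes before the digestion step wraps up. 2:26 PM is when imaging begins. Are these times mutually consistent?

Imaging ends at 2:26 PM + 58 min = 3:24 PM.
The digestion step ends at 3:24 PM + 15 min = 3:39 PM.
Incubation starts at 3:39 PM − 173 min = 12:46 PM.
That matches the stated 12:46 PM, so the schedule is consistent.

Yes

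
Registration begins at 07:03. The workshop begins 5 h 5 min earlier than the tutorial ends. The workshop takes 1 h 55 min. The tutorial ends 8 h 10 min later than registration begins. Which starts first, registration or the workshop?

registration

The tutorial ends at 07:03 + 490 min = 15:13.
The workshop starts at 15:13 − 305 min = 10:08.
Registration starts at 07:03 and the workshop starts at 10:08, so registration is first.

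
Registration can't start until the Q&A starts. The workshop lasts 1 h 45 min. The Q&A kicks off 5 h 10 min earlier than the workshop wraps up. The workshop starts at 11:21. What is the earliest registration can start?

The workshop ends at 11:21 + 105 min = 13:06.
The Q&A starts at 13:06 − 310 min = 07:56.
Registration is bounded by the Q&A, so the earliest it can start is 07:56.

07:56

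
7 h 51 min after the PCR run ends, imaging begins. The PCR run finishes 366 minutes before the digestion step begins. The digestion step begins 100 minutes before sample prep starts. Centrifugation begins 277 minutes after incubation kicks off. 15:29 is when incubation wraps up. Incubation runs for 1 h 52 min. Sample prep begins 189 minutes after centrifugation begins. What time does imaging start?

Incubation starts at 15:29 − 112 min = 13:37.
Centrifugation starts at 13:37 + 277 min = 18:14.
Sample prep starts at 18:14 + 189 min = 21:23.
The digestion step starts at 21:23 − 100 min = 19:43.
The PCR run ends at 19:43 − 366 min = 13:37.
Imaging starts at 13:37 + 471 min = 21:28.

21:28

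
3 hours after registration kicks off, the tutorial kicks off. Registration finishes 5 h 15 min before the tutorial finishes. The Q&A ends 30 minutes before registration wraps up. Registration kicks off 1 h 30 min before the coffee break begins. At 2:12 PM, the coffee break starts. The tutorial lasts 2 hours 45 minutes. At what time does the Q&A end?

Registration starts at 2:12 PM − 90 min = 12:42 PM.
The tutorial starts at 12:42 PM + 180 min = 3:42 PM.
The tutorial ends at 3:42 PM + 165 min = 6:27 PM.
Registration ends at 6:27 PM − 315 min = 1:12 PM.
The Q&A ends at 1:12 PM − 30 min = 12:42 PM.

12:42 PM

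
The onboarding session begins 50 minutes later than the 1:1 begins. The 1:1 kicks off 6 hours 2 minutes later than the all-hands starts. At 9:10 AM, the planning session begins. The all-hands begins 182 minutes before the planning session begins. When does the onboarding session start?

The all-hands starts at 9:10 AM − 182 min = 6:08 AM.
The 1:1 starts at 6:08 AM + 362 min = 12:10 PM.
The onboarding session starts at 12:10 PM + 50 min = 1:00 PM.

1:00 PM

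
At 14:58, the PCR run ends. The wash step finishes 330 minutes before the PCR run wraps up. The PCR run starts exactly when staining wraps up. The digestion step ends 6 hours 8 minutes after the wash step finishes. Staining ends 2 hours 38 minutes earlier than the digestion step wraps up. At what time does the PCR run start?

12:58

The wash step ends at 14:58 − 330 min = 09:28.
The digestion step ends at 09:28 + 368 min = 15:36.
Staining ends at 15:36 − 158 min = 12:58.
So the PCR run starts at 12:58.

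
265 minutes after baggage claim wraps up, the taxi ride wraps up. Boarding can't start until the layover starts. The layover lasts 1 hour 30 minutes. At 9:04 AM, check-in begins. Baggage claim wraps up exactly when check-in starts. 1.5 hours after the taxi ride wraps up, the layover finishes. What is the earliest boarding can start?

1:29 PM

Baggage claim ends at 9:04 AM.
The taxi ride ends at 9:04 AM + 265 min = 1:29 PM.
The layover ends at 1:29 PM + 90 min = 2:59 PM.
The layover starts at 2:59 PM − 90 min = 1:29 PM.
Boarding is bounded by the layover, so the earliest it can start is 1:29 PM.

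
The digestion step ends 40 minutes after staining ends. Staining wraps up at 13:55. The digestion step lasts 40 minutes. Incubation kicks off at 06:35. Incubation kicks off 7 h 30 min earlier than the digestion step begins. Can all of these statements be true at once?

The digestion step ends at 13:55 + 40 min = 14:35.
The digestion step starts at 14:35 − 40 min = 13:55.
Incubation starts at 13:55 − 450 min = 06:25.
But incubation is also said to start at 06:35 — a 10-minute conflict.

No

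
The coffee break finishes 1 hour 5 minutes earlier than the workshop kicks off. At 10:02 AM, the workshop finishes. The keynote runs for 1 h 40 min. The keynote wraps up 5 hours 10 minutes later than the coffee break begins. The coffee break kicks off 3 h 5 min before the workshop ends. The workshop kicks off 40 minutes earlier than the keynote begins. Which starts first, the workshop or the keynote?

The coffee break starts at 10:02 AM − 185 min = 6:57 AM.
The keynote ends at 6:57 AM + 310 min = 12:07 PM.
The keynote starts at 12:07 PM − 100 min = 10:27 AM.
The workshop starts at 10:27 AM − 40 min = 9:47 AM.
The workshop starts at 9:47 AM and the keynote starts at 10:27 AM, so the workshop is first.

the workshop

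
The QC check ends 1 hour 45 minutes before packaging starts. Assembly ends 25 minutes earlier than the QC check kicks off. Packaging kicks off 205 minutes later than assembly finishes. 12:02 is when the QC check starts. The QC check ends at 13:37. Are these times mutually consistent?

No

Assembly ends at 12:02 − 25 min = 11:37.
Packaging starts at 11:37 + 205 min = 15:02.
The QC check ends at 15:02 − 105 min = 13:17.
But the QC check is also said to end at 13:37 — a 20-minute conflict.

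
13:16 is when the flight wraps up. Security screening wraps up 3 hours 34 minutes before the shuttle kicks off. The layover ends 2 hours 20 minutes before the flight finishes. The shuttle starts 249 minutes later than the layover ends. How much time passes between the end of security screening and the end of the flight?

The layover ends at 13:16 − 140 min = 10:56.
The shuttle starts at 10:56 + 249 min = 15:05.
Security screening ends at 15:05 − 214 min = 11:31.
From 11:31 to 13:16 is 1 hour 45 minutes.

1 hour 45 minutes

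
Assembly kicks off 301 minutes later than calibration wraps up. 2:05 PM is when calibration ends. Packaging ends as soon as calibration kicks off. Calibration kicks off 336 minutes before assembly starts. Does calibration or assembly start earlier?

Assembly starts at 2:05 PM + 301 min = 7:06 PM.
Calibration starts at 7:06 PM − 336 min = 1:30 PM.
Calibration starts at 1:30 PM and assembly starts at 7:06 PM, so calibration is first.

calibration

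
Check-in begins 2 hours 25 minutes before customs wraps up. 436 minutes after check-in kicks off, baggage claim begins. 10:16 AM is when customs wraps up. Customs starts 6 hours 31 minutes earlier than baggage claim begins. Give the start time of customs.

8:36 AM

Check-in starts at 10:16 AM − 145 min = 7:51 AM.
Baggage claim starts at 7:51 AM + 436 min = 3:07 PM.
Customs starts at 3:07 PM − 391 min = 8:36 AM.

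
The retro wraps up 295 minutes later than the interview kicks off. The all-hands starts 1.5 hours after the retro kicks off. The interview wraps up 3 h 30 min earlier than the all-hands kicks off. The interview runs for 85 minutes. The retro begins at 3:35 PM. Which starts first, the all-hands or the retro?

The all-hands starts at 3:35 PM + 90 min = 5:05 PM.
The all-hands starts at 5:05 PM and the retro starts at 3:35 PM, so the retro is first.

the retro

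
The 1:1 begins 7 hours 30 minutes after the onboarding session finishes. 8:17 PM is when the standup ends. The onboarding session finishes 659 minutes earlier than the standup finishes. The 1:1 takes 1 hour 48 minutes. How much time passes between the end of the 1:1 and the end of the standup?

The onboarding session ends at 8:17 PM − 659 min = 9:18 AM.
The 1:1 starts at 9:18 AM + 450 min = 4:48 PM.
The 1:1 ends at 4:48 PM + 108 min = 6:36 PM.
From 6:36 PM to 8:17 PM is 101 minutes.

101 minutes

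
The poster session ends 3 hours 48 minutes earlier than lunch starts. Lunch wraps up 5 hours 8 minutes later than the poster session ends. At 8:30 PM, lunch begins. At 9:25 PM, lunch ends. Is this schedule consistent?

No

The poster session ends at 8:30 PM − 228 min = 4:42 PM.
Lunch ends at 4:42 PM + 308 min = 9:50 PM.
But lunch is also said to end at 9:25 PM — a 25-minute conflict.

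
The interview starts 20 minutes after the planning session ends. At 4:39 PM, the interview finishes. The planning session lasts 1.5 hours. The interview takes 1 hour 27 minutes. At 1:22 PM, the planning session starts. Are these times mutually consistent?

Yes

The planning session ends at 1:22 PM + 90 min = 2:52 PM.
The interview starts at 2:52 PM + 20 min = 3:12 PM.
The interview ends at 3:12 PM + 87 min = 4:39 PM.
That matches the stated 4:39 PM, so the schedule is consistent.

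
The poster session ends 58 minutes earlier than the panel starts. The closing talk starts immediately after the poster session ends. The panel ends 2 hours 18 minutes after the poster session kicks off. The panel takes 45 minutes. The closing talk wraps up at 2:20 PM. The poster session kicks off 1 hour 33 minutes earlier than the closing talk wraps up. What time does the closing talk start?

1:22 PM

The poster session starts at 2:20 PM − 93 min = 12:47 PM.
The panel ends at 12:47 PM + 138 min = 3:05 PM.
The panel starts at 3:05 PM − 45 min = 2:20 PM.
The poster session ends at 2:20 PM − 58 min = 1:22 PM.
So the closing talk starts at 1:22 PM.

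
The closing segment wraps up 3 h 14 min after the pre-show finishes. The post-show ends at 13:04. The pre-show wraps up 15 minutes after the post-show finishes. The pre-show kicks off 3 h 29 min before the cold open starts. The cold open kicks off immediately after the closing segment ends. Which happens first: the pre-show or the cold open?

The pre-show ends at 13:04 + 15 min = 13:19.
The closing segment ends at 13:19 + 194 min = 16:33.
So the cold open starts at 16:33.
The pre-show starts at 16:33 − 209 min = 13:04.
The pre-show starts at 13:04 and the cold open starts at 16:33, so the pre-show is first.

the pre-show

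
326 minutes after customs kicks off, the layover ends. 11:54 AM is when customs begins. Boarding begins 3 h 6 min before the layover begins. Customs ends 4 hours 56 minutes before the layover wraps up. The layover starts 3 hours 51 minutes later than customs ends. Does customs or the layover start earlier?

The layover ends at 11:54 AM + 326 min = 5:20 PM.
Customs ends at 5:20 PM − 296 min = 12:24 PM.
The layover starts at 12:24 PM + 231 min = 4:15 PM.
Customs starts at 11:54 AM and the layover starts at 4:15 PM, so customs is first.

customs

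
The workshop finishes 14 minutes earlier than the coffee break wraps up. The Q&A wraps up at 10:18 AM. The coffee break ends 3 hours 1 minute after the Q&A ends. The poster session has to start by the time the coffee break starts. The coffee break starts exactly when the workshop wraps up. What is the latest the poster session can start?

The coffee break ends at 10:18 AM + 181 min = 1:19 PM.
The workshop ends at 1:19 PM − 14 min = 1:05 PM.
So the coffee break starts at 1:05 PM.
The poster session is bounded by the coffee break, so the latest it can start is 1:05 PM.

1:05 PM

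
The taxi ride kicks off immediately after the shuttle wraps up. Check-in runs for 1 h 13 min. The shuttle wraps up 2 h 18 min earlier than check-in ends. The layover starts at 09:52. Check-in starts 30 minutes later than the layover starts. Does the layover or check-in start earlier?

the layover

Check-in starts at 09:52 + 30 min = 10:22.
The layover starts at 09:52 and check-in starts at 10:22, so the layover is first.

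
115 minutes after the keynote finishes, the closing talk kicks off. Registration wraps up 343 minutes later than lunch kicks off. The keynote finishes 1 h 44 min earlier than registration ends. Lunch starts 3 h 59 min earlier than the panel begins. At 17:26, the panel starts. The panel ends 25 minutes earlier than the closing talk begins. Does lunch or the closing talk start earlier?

lunch

Lunch starts at 17:26 − 239 min = 13:27.
Registration ends at 13:27 + 343 min = 19:10.
The keynote ends at 19:10 − 104 min = 17:26.
The closing talk starts at 17:26 + 115 min = 19:21.
Lunch starts at 13:27 and the closing talk starts at 19:21, so lunch is first.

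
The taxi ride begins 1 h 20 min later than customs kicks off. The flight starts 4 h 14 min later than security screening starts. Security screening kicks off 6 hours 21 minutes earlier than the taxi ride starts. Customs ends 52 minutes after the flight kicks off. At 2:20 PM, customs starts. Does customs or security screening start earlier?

security screening

The taxi ride starts at 2:20 PM + 80 min = 3:40 PM.
Security screening starts at 3:40 PM − 381 min = 9:19 AM.
Customs starts at 2:20 PM and security screening starts at 9:19 AM, so security screening is first.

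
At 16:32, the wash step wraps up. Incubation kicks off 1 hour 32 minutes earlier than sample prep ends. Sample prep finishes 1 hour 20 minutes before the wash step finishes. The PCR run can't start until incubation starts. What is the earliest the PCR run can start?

Sample prep ends at 16:32 − 80 min = 15:12.
Incubation starts at 15:12 − 92 min = 13:40.
The PCR run is bounded by incubation, so the earliest it can start is 13:40.

13:40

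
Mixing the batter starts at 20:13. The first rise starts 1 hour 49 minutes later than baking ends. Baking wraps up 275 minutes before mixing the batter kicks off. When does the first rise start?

Baking ends at 20:13 − 275 min = 15:38.
The first rise starts at 15:38 + 109 min = 17:27.

17:27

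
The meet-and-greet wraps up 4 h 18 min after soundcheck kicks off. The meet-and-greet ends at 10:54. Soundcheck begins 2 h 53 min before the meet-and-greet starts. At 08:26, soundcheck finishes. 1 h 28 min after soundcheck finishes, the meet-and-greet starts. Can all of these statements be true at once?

No

The meet-and-greet starts at 08:26 + 88 min = 09:54.
Soundcheck starts at 09:54 − 173 min = 07:01.
The meet-and-greet ends at 07:01 + 258 min = 11:19.
But the meet-and-greet is also said to end at 10:54 — a 25-minute conflict.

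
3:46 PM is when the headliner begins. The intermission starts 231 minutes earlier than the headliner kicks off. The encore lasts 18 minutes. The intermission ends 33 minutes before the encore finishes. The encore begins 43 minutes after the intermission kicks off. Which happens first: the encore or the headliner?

the encore

The intermission starts at 3:46 PM − 231 min = 11:55 AM.
The encore starts at 11:55 AM + 43 min = 12:38 PM.
The encore starts at 12:38 PM and the headliner starts at 3:46 PM, so the encore is first.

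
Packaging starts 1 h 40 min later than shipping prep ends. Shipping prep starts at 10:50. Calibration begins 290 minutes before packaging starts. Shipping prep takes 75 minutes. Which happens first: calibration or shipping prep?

calibration

Shipping prep ends at 10:50 + 75 min = 12:05.
Packaging starts at 12:05 + 100 min = 13:45.
Calibration starts at 13:45 − 290 min = 08:55.
Calibration starts at 08:55 and shipping prep starts at 10:50, so calibration is first.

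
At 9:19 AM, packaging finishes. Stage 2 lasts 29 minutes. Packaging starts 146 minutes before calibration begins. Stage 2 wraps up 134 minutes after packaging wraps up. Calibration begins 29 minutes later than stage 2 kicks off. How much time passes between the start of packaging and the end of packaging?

12 minutes

Stage 2 ends at 9:19 AM + 134 min = 11:33 AM.
Stage 2 starts at 11:33 AM − 29 min = 11:04 AM.
Calibration starts at 11:04 AM + 29 min = 11:33 AM.
Packaging starts at 11:33 AM − 146 min = 9:07 AM.
From 9:07 AM to 9:19 AM is 12 minutes.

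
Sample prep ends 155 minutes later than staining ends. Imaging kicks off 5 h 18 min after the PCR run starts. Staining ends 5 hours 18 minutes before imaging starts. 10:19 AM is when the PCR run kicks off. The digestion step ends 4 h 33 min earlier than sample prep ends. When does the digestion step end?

Imaging starts at 10:19 AM + 318 min = 3:37 PM.
Staining ends at 3:37 PM − 318 min = 10:19 AM.
Sample prep ends at 10:19 AM + 155 min = 12:54 PM.
The digestion step ends at 12:54 PM − 273 min = 8:21 AM.

8:21 AM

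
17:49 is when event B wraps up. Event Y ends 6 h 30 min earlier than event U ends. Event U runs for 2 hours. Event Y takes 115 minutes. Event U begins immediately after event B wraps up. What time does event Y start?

11:24

Event U starts at 17:49.
Event U ends at 17:49 + 120 min = 19:49.
Event Y ends at 19:49 − 390 min = 13:19.
Event Y starts at 13:19 − 115 min = 11:24.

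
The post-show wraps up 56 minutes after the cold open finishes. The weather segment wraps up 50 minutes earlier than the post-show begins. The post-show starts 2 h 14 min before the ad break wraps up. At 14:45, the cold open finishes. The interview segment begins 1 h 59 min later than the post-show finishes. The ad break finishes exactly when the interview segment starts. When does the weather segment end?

14:36

The post-show ends at 14:45 + 56 min = 15:41.
The interview segment starts at 15:41 + 119 min = 17:40.
So the ad break ends at 17:40.
The post-show starts at 17:40 − 134 min = 15:26.
The weather segment ends at 15:26 − 50 min = 14:36.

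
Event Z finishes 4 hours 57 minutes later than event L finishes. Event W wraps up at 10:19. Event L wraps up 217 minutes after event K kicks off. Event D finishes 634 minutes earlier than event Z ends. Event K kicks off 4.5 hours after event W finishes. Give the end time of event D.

Event K starts at 10:19 + 270 min = 14:49.
Event L ends at 14:49 + 217 min = 18:26.
Event Z ends at 18:26 + 297 min = 23:23.
Event D ends at 23:23 − 634 min = 12:49.

12:49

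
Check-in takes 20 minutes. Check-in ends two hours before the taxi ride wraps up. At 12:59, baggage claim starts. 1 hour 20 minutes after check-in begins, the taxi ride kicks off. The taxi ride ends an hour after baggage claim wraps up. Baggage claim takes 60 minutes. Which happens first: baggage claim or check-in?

Baggage claim ends at 12:59 + 60 min = 13:59.
The taxi ride ends at 13:59 + 60 min = 14:59.
Check-in ends at 14:59 − 120 min = 12:59.
Check-in starts at 12:59 − 20 min = 12:39.
Baggage claim starts at 12:59 and check-in starts at 12:39, so check-in is first.

check-in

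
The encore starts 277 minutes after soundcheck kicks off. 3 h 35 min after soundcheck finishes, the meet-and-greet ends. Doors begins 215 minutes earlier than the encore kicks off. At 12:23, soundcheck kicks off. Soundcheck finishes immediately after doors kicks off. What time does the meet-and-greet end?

The encore starts at 12:23 + 277 min = 17:00.
Doors starts at 17:00 − 215 min = 13:25.
So soundcheck ends at 13:25.
The meet-and-greet ends at 13:25 + 215 min = 17:00.

17:00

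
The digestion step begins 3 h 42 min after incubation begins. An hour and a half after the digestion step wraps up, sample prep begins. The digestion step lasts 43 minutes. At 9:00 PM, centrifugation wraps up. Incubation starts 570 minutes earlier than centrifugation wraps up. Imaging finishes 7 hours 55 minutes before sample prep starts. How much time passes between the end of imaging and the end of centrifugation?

Incubation starts at 9:00 PM − 570 min = 11:30 AM.
The digestion step starts at 11:30 AM + 222 min = 3:12 PM.
The digestion step ends at 3:12 PM + 43 min = 3:55 PM.
Sample prep starts at 3:55 PM + 90 min = 5:25 PM.
Imaging ends at 5:25 PM − 475 min = 9:30 AM.
From 9:30 AM to 9:00 PM is 11.5 hours.

11.5 hours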